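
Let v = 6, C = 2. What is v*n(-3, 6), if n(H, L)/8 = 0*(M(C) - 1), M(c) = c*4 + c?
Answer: 0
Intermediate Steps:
M(c) = 5*c (M(c) = 4*c + c = 5*c)
n(H, L) = 0 (n(H, L) = 8*(0*(5*2 - 1)) = 8*(0*(10 - 1)) = 8*(0*9) = 8*0 = 0)
v*n(-3, 6) = 6*0 = 0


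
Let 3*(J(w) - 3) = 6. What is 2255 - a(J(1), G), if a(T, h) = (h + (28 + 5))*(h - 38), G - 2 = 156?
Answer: -20665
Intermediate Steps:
J(w) = 5 (J(w) = 3 + (1/3)*6 = 3 + 2 = 5)
G = 158 (G = 2 + 156 = 158)
a(T, h) = (-38 + h)*(33 + h) (a(T, h) = (h + 33)*(-38 + h) = (33 + h)*(-38 + h) = (-38 + h)*(33 + h))
2255 - a(J(1), G) = 2255 - (-1254 + 158**2 - 5*158) = 2255 - (-1254 + 24964 - 790) = 2255 - 1*22920 = 2255 - 22920 = -20665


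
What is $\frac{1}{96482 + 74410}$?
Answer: $\frac{1}{170892} \approx 5.8516 \cdot 10^{-6}$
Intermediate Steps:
$\frac{1}{96482 + 74410} = \frac{1}{170892}$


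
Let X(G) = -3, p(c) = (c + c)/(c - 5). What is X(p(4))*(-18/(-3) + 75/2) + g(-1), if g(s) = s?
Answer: -263/2 ≈ -131.50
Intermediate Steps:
p(c) = 2*c/(-5 + c) (p(c) = (2*c)/(-5 + c) = 2*c/(-5 + c))
X(p(4))*(-18/(-3) + 75/2) + g(-1) = -3*(-18/(-3) + 75/2) - 1 = -3*(-18*(-1/3) + 75*(1/2)) - 1 = -3*(6 + 75/2) - 1 = -3*87/2 - 1 = -261/2 - 1 = -263/2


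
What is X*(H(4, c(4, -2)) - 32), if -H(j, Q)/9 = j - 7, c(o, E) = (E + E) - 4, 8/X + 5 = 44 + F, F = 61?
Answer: -⅖ ≈ -0.40000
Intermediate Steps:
X = 2/25 (X = 8/(-5 + (44 + 61)) = 8/(-5 + 105) = 8/100 = 8*(1/100) = 2/25 ≈ 0.080000)
c(o, E) = -4 + 2*E (c(o, E) = 2*E - 4 = -4 + 2*E)
H(j, Q) = 63 - 9*j (H(j, Q) = -9*(j - 7) = -9*(-7 + j) = 63 - 9*j)
X*(H(4, c(4, -2)) - 32) = 2*((63 - 9*4) - 32)/25 = 2*((63 - 36) - 32)/25 = 2*(27 - 32)/25 = (2/25)*(-5) = -⅖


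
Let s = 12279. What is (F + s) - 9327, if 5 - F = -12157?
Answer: 15114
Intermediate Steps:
F = 12162 (F = 5 - 1*(-12157) = 5 + 12157 = 12162)
(F + s) - 9327 = (12162 + 12279) - 9327 = 24441 - 9327 = 15114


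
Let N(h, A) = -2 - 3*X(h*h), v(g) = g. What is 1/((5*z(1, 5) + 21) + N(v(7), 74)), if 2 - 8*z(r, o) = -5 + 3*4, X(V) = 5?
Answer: 8/7 ≈ 1.1429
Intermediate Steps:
z(r, o) = -5/8 (z(r, o) = ¼ - (-5 + 3*4)/8 = ¼ - (-5 + 12)/8 = ¼ - ⅛*7 = ¼ - 7/8 = -5/8)
N(h, A) = -17 (N(h, A) = -2 - 3*5 = -2 - 15 = -17)
1/((5*z(1, 5) + 21) + N(v(7), 74)) = 1/((5*(-5/8) + 21) - 17) = 1/((-25/8 + 21) - 17) = 1/(143/8 - 17) = 1/(7/8) = 8/7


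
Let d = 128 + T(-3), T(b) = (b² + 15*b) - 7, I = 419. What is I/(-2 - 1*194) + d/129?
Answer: -37391/25284 ≈ -1.4788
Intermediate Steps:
T(b) = -7 + b² + 15*b
d = 85 (d = 128 + (-7 + (-3)² + 15*(-3)) = 128 + (-7 + 9 - 45) = 128 - 43 = 85)
I/(-2 - 1*194) + d/129 = 419/(-2 - 1*194) + 85/129 = 419/(-2 - 194) + 85*(1/129) = 419/(-196) + 85/129 = 419*(-1/196) + 85/129 = -419/196 + 85/129 = -37391/25284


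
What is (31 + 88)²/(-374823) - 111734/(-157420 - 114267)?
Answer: 38033113475/101834536401 ≈ 0.37348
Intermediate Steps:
(31 + 88)²/(-374823) - 111734/(-157420 - 114267) = 119²*(-1/374823) - 111734/(-271687) = 14161*(-1/374823) - 111734*(-1/271687) = -14161/374823 + 111734/271687 = 38033113475/101834536401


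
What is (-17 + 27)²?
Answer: 100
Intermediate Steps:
(-17 + 27)² = 10² = 100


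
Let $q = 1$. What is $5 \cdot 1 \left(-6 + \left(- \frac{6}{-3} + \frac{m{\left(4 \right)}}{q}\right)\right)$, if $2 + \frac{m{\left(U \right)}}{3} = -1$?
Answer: $-65$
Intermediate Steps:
$m{\left(U \right)} = -9$ ($m{\left(U \right)} = -6 + 3 \left(-1\right) = -6 - 3 = -9$)
$5 \cdot 1 \left(-6 + \left(- \frac{6}{-3} + \frac{m{\left(4 \right)}}{q}\right)\right) = 5 \cdot 1 \left(-6 - \left(-2 + 9\right)\right) = 5 \left(-6 - 7\right) = 5 \left(-13\right) = -65$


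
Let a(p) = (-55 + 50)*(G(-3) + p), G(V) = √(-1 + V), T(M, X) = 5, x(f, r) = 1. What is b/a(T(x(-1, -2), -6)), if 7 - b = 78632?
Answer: 78625/29 - 31450*I/29 ≈ 2711.2 - 1084.5*I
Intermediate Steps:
b = -78625 (b = 7 - 1*78632 = 7 - 78632 = -78625)
a(p) = -10*I - 5*p (a(p) = (-55 + 50)*(√(-1 - 3) + p) = -5*(√(-4) + p) = -5*(2*I + p) = -5*(p + 2*I) = -10*I - 5*p)
b/a(T(x(-1, -2), -6)) = -78625/(-10*I - 5*5) = -78625/(-10*I - 25) = -78625*(-25 + 10*I)/725 = -3145*(-25 + 10*I)/29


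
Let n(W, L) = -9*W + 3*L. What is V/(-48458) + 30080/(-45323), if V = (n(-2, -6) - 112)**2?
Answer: -1013074176/1098130967 ≈ -0.92254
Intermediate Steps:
V = 12544 (V = ((-9*(-2) + 3*(-6)) - 112)**2 = ((18 - 18) - 112)**2 = (0 - 112)**2 = (-112)**2 = 12544)
V/(-48458) + 30080/(-45323) = 12544/(-48458) + 30080/(-45323) = 12544*(-1/48458) + 30080*(-1/45323) = -6272/24229 - 30080/45323 = -1013074176/1098130967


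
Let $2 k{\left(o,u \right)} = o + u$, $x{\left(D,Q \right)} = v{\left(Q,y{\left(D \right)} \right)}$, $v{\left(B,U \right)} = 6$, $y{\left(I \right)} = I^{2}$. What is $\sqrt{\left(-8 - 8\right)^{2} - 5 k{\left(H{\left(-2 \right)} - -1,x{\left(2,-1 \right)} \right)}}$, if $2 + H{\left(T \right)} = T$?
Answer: $\frac{\sqrt{994}}{2} \approx 15.764$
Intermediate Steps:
$H{\left(T \right)} = -2 + T$
$x{\left(D,Q \right)} = 6$
$k{\left(o,u \right)} = \frac{o}{2} + \frac{u}{2}$ ($k{\left(o,u \right)} = \frac{o + u}{2} = \frac{o}{2} + \frac{u}{2}$)
$\sqrt{\left(-8 - 8\right)^{2} - 5 k{\left(H{\left(-2 \right)} - -1,x{\left(2,-1 \right)} \right)}} = \sqrt{\left(-8 - 8\right)^{2} + \left(0 - 5 \left(\frac{\left(-2 - 2\right) - -1}{2} + \frac{1}{2} \cdot 6\right)\right)} = \sqrt{\left(-16\right)^{2} + \left(0 - 5 \left(\frac{-4 + 1}{2} + 3\right)\right)} = \sqrt{256 + \left(0 - 5 \left(\frac{1}{2} \left(-3\right) + 3\right)\right)} = \sqrt{256 + \left(0 - 5 \left(- \frac{3}{2} + 3\right)\right)} = \sqrt{256 + \left(0 - \frac{15}{2}\right)} = \sqrt{256 - \frac{15}{2}} = \sqrt{\frac{497}{2}} = \frac{\sqrt{994}}{2}$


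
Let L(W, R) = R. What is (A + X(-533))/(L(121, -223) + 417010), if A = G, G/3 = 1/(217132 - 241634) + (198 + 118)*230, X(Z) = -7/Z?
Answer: 2847507940555/5443057334442 ≈ 0.52314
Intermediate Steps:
G = 5342416077/24502 (G = 3*(1/(217132 - 241634) + (198 + 118)*230) = 3*(1/(-24502) + 316*230) = 3*(-1/24502 + 72680) = 3*(1780805359/24502) = 5342416077/24502 ≈ 2.1804e+5)
A = 5342416077/24502 ≈ 2.1804e+5
(A + X(-533))/(L(121, -223) + 417010) = (5342416077/24502 - 7/(-533))/(-223 + 417010) = (5342416077/24502 - 7*(-1/533))/416787 = (5342416077/24502 + 7/533)*(1/416787) = (2847507940555/13059566)*(1/416787) = 2847507940555/5443057334442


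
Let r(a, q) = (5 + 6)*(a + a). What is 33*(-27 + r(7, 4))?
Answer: 4191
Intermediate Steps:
r(a, q) = 22*a (r(a, q) = 11*(2*a) = 22*a)
33*(-27 + r(7, 4)) = 33*(-27 + 22*7) = 33*(-27 + 154) = 33*127 = 4191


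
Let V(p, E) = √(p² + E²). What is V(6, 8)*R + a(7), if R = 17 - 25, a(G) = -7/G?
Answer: -81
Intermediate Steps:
R = -8
V(p, E) = √(E² + p²)
V(6, 8)*R + a(7) = √(8² + 6²)*(-8) - 7/7 = √(64 + 36)*(-8) - 7*⅐ = √100*(-8) - 1 = 10*(-8) - 1 = -80 - 1 = -81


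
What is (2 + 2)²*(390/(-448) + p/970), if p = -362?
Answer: -135119/6790 ≈ -19.900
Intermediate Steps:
(2 + 2)²*(390/(-448) + p/970) = (2 + 2)²*(390/(-448) - 362/970) = 4²*(390*(-1/448) - 362*1/970) = 16*(-195/224 - 181/485) = 16*(-135119/108640) = -135119/6790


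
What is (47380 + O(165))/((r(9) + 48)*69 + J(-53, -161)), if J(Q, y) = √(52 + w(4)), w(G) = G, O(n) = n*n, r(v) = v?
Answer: 6823755/359731 - 3470*√14/359731 ≈ 18.933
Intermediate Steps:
O(n) = n²
J(Q, y) = 2*√14 (J(Q, y) = √(52 + 4) = √56 = 2*√14)
(47380 + O(165))/((r(9) + 48)*69 + J(-53, -161)) = (47380 + 165²)/((9 + 48)*69 + 2*√14) = (47380 + 27225)/(57*69 + 2*√14) = 74605/(3933 + 2*√14)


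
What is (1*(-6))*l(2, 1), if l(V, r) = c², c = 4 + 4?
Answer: -384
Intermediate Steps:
c = 8
l(V, r) = 64 (l(V, r) = 8² = 64)
(1*(-6))*l(2, 1) = (1*(-6))*64 = -6*64 = -384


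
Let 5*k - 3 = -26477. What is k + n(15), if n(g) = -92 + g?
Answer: -26859/5 ≈ -5371.8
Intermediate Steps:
k = -26474/5 (k = ⅗ + (⅕)*(-26477) = ⅗ - 26477/5 = -26474/5 ≈ -5294.8)
k + n(15) = -26474/5 + (-92 + 15) = -26474/5 - 77 = -26859/5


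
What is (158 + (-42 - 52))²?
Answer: 4096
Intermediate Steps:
(158 + (-42 - 52))² = (158 - 94)² = 64² = 4096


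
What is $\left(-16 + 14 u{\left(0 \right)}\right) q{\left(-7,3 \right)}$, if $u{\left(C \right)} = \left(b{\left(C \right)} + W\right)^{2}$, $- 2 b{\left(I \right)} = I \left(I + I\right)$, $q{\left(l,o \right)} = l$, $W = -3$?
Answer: $-770$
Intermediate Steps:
$b{\left(I \right)} = - I^{2}$ ($b{\left(I \right)} = - \frac{I \left(I + I\right)}{2} = - \frac{I 2 I}{2} = - \frac{2 I^{2}}{2} = - I^{2}$)
$u{\left(C \right)} = \left(-3 - C^{2}\right)^{2}$ ($u{\left(C \right)} = \left(- C^{2} - 3\right)^{2} = \left(-3 - C^{2}\right)^{2}$)
$\left(-16 + 14 u{\left(0 \right)}\right) q{\left(-7,3 \right)} = \left(-16 + 14 \left(3 + 0^{2}\right)^{2}\right) \left(-7\right) = \left(-16 + 14 \left(3 + 0\right)^{2}\right) \left(-7\right) = \left(-16 + 14 \cdot 3^{2}\right) \left(-7\right) = \left(-16 + 14 \cdot 9\right) \left(-7\right) = \left(-16 + 126\right) \left(-7\right) = 110 \left(-7\right) = -770$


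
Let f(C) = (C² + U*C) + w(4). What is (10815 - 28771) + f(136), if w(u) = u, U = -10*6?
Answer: -7616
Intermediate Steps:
U = -60
f(C) = 4 + C² - 60*C (f(C) = (C² - 60*C) + 4 = 4 + C² - 60*C)
(10815 - 28771) + f(136) = (10815 - 28771) + (4 + 136² - 60*136) = -17956 + (4 + 18496 - 8160) = -17956 + 10340 = -7616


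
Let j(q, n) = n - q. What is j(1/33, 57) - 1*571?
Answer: -16963/33 ≈ -514.03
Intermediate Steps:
j(1/33, 57) - 1*571 = (57 - 1/33) - 1*571 = (57 - 1*1/33) - 571 = (57 - 1/33) - 571 = 1880/33 - 571 = -16963/33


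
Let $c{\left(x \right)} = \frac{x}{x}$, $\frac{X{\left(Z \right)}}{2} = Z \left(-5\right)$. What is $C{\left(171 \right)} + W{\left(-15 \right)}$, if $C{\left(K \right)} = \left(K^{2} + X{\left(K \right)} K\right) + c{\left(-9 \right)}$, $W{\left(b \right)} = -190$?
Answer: $-263358$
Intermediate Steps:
$X{\left(Z \right)} = - 10 Z$ ($X{\left(Z \right)} = 2 Z \left(-5\right) = 2 \left(- 5 Z\right) = - 10 Z$)
$c{\left(x \right)} = 1$
$C{\left(K \right)} = 1 - 9 K^{2}$ ($C{\left(K \right)} = \left(K^{2} + - 10 K K\right) + 1 = \left(K^{2} - 10 K^{2}\right) + 1 = - 9 K^{2} + 1 = 1 - 9 K^{2}$)
$C{\left(171 \right)} + W{\left(-15 \right)} = \left(1 - 9 \cdot 171^{2}\right) - 190 = \left(1 - 263169\right) - 190 = -263168 - 190 = -263358$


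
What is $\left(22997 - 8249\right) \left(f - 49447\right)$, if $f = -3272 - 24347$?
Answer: $-1136569368$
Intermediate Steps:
$f = -27619$ ($f = -3272 - 24347 = -27619$)
$\left(22997 - 8249\right) \left(f - 49447\right) = \left(22997 - 8249\right) \left(-27619 - 49447\right) = 14748 \left(-77066\right) = -1136569368$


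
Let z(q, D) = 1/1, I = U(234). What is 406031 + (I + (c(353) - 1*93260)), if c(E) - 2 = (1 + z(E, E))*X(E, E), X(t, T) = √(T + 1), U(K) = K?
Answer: 313007 + 2*√354 ≈ 3.1304e+5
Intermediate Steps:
I = 234
z(q, D) = 1
X(t, T) = √(1 + T)
c(E) = 2 + 2*√(1 + E) (c(E) = 2 + (1 + 1)*√(1 + E) = 2 + 2*√(1 + E))
406031 + (I + (c(353) - 1*93260)) = 406031 + (234 + ((2 + 2*√(1 + 353)) - 1*93260)) = 406031 + (234 + ((2 + 2*√354) - 93260)) = 406031 + (234 + (-93258 + 2*√354)) = 406031 + (-93024 + 2*√354) = 313007 + 2*√354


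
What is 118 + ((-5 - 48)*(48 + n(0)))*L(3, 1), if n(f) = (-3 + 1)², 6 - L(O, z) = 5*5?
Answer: 52482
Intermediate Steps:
L(O, z) = -19 (L(O, z) = 6 - 5*5 = 6 - 1*25 = 6 - 25 = -19)
n(f) = 4 (n(f) = (-2)² = 4)
118 + ((-5 - 48)*(48 + n(0)))*L(3, 1) = 118 + ((-5 - 48)*(48 + 4))*(-19) = 118 - 53*52*(-19) = 118 - 2756*(-19) = 118 + 52364 = 52482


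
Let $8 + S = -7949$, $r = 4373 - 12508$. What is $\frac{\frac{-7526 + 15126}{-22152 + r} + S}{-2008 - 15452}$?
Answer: $\frac{80333753}{176270340} \approx 0.45574$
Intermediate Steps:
$r = -8135$ ($r = 4373 - 12508 = -8135$)
$S = -7957$ ($S = -8 - 7949 = -7957$)
$\frac{\frac{-7526 + 15126}{-22152 + r} + S}{-2008 - 15452} = \frac{\frac{-7526 + 15126}{-22152 - 8135} - 7957}{-2008 - 15452} = \frac{\frac{7600}{-30287} - 7957}{-17460} = \left(7600 \left(- \frac{1}{30287}\right) - 7957\right) \left(- \frac{1}{17460}\right) = \left(- \frac{7600}{30287} - 7957\right) \left(- \frac{1}{17460}\right) = \left(- \frac{241001259}{30287}\right) \left(- \frac{1}{17460}\right) = \frac{80333753}{176270340}$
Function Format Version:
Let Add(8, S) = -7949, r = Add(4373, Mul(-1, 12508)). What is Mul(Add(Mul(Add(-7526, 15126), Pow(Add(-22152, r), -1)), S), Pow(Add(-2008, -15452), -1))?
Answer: Rational(80333753, 176270340) ≈ 0.45574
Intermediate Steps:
r = -8135 (r = Add(4373, -12508) = -8135)
S = -7957 (S = Add(-8, -7949) = -7957)
Mul(Add(Mul(Add(-7526, 15126), Pow(Add(-22152, r), -1)), S), Pow(Add(-2008, -15452), -1)) = Mul(Add(Mul(Add(-7526, 15126), Pow(Add(-22152, -8135), -1)), -7957), Pow(Add(-2008, -15452), -1)) = Mul(Add(Mul(7600, Pow(-30287, -1)), -7957), Pow(-17460, -1)) = Mul(Add(Mul(7600, Rational(-1, 30287)), -7957), Rational(-1, 17460)) = Mul(Add(Rational(-7600, 30287), -7957), Rational(-1, 17460)) = Mul(Rational(-241001259, 30287), Rational(-1, 17460)) = Rational(80333753, 176270340)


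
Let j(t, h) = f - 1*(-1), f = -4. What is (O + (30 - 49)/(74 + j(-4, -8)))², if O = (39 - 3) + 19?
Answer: 15100996/5041 ≈ 2995.6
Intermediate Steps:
j(t, h) = -3 (j(t, h) = -4 - 1*(-1) = -4 + 1 = -3)
O = 55 (O = 36 + 19 = 55)
(O + (30 - 49)/(74 + j(-4, -8)))² = (55 + (30 - 49)/(74 - 3))² = (55 - 19/71)² = (3886/71)² = 15100996/5041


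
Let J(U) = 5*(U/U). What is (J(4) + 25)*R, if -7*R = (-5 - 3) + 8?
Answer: 0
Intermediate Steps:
R = 0 (R = -((-5 - 3) + 8)/7 = -(-8 + 8)/7 = -⅐*0 = 0)
J(U) = 5 (J(U) = 5*1 = 5)
(J(4) + 25)*R = (5 + 25)*0 = 30*0 = 0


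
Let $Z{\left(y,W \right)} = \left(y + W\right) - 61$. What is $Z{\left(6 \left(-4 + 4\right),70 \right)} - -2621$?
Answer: $2630$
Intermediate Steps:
$Z{\left(y,W \right)} = -61 + W + y$ ($Z{\left(y,W \right)} = \left(W + y\right) - 61 = -61 + W + y$)
$Z{\left(6 \left(-4 + 4\right),70 \right)} - -2621 = \left(-61 + 70 + 6 \left(-4 + 4\right)\right) - -2621 = \left(-61 + 70 + 6 \cdot 0\right) + 2621 = \left(-61 + 70 + 0\right) + 2621 = 9 + 2621 = 2630$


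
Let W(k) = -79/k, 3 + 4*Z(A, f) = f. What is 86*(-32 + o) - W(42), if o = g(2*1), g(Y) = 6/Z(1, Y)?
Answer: -202193/42 ≈ -4814.1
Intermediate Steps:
Z(A, f) = -3/4 + f/4
g(Y) = 6/(-3/4 + Y/4)
o = -24 (o = 24/(-3 + 2*1) = 24/(-3 + 2) = 24/(-1) = 24*(-1) = -24)
86*(-32 + o) - W(42) = 86*(-32 - 24) - (-79)/42 = 86*(-56) - (-79)/42 = -4816 - 1*(-79/42) = -4816 + 79/42 = -202193/42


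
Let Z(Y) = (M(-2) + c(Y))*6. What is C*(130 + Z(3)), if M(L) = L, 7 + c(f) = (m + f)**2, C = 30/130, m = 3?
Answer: 876/13 ≈ 67.385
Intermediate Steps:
C = 3/13 (C = 30*(1/130) = 3/13 ≈ 0.23077)
c(f) = -7 + (3 + f)**2
Z(Y) = -54 + 6*(3 + Y)**2 (Z(Y) = (-2 + (-7 + (3 + Y)**2))*6 = (-9 + (3 + Y)**2)*6 = -54 + 6*(3 + Y)**2)
C*(130 + Z(3)) = 3*(130 + 6*3*(6 + 3))/13 = 3*(130 + 6*3*9)/13 = 3*(130 + 162)/13 = (3/13)*292 = 876/13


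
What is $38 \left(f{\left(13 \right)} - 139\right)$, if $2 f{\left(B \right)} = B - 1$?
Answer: $-5054$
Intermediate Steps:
$f{\left(B \right)} = - \frac{1}{2} + \frac{B}{2}$ ($f{\left(B \right)} = \frac{B - 1}{2} = \frac{-1 + B}{2} = - \frac{1}{2} + \frac{B}{2}$)
$38 \left(f{\left(13 \right)} - 139\right) = 38 \left(\left(- \frac{1}{2} + \frac{1}{2} \cdot 13\right) - 139\right) = 38 \left(\left(- \frac{1}{2} + \frac{13}{2}\right) - 139\right) = 38 \left(6 - 139\right) = 38 \left(-133\right) = -5054$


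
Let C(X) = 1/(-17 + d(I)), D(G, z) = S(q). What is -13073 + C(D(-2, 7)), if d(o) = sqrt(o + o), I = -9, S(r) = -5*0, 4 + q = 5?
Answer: -4013428/307 - 3*I*sqrt(2)/307 ≈ -13073.0 - 0.01382*I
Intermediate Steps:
q = 1 (q = -4 + 5 = 1)
S(r) = 0
D(G, z) = 0
d(o) = sqrt(2)*sqrt(o) (d(o) = sqrt(2*o) = sqrt(2)*sqrt(o))
C(X) = 1/(-17 + 3*I*sqrt(2)) (C(X) = 1/(-17 + sqrt(2)*sqrt(-9)) = 1/(-17 + sqrt(2)*(3*I)) = 1/(-17 + 3*I*sqrt(2)))
-13073 + C(D(-2, 7)) = -13073 + (-17/307 - 3*I*sqrt(2)/307) = -4013428/307 - 3*I*sqrt(2)/307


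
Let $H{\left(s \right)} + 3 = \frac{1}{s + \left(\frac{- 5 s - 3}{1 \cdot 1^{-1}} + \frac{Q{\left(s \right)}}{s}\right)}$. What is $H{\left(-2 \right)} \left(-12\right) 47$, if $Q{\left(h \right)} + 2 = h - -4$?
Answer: $\frac{7896}{5} \approx 1579.2$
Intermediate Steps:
$Q{\left(h \right)} = 2 + h$ ($Q{\left(h \right)} = -2 + \left(h - -4\right) = -2 + \left(h + 4\right) = -2 + \left(4 + h\right) = 2 + h$)
$H{\left(s \right)} = -3 + \frac{1}{-3 - 4 s + \frac{2 + s}{s}}$ ($H{\left(s \right)} = -3 + \frac{1}{s + \left(\frac{- 5 s - 3}{1 \cdot 1^{-1}} + \frac{2 + s}{s}\right)} = -3 + \frac{1}{s + \left(\frac{-3 - 5 s}{1 \cdot 1} + \frac{2 + s}{s}\right)} = -3 + \frac{1}{s + \left(\frac{-3 - 5 s}{1} + \frac{2 + s}{s}\right)} = -3 + \frac{1}{s + \left(\left(-3 - 5 s\right) 1 + \frac{2 + s}{s}\right)} = -3 + \frac{1}{s - \left(3 + 5 s - \frac{2 + s}{s}\right)} = -3 + \frac{1}{-3 - 4 s + \frac{2 + s}{s}}$)
$H{\left(-2 \right)} \left(-12\right) 47 = \frac{6 - 12 \left(-2\right)^{2} - -14}{2 \left(-1 - 2 + 2 \left(-2\right)^{2}\right)} \left(-12\right) 47 = \frac{6 - 48 + 14}{2 \left(-1 - 2 + 2 \cdot 4\right)} \left(-12\right) 47 = \frac{6 - 48 + 14}{2 \left(-1 - 2 + 8\right)} \left(-12\right) 47 = \frac{1}{2} \cdot \frac{1}{5} \left(-28\right) \left(-12\right) 47 = \left(- \frac{14}{5}\right) \left(-12\right) 47 = \frac{168}{5} \cdot 47 = \frac{7896}{5}$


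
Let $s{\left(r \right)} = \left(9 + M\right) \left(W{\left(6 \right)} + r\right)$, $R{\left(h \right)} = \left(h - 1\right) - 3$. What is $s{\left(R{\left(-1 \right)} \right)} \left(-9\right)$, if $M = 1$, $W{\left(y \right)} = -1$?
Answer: $540$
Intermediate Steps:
$R{\left(h \right)} = -4 + h$ ($R{\left(h \right)} = \left(-1 + h\right) - 3 = -4 + h$)
$s{\left(r \right)} = -10 + 10 r$ ($s{\left(r \right)} = \left(9 + 1\right) \left(-1 + r\right) = 10 \left(-1 + r\right) = -10 + 10 r$)
$s{\left(R{\left(-1 \right)} \right)} \left(-9\right) = \left(-10 + 10 \left(-4 - 1\right)\right) \left(-9\right) = \left(-10 + 10 \left(-5\right)\right) \left(-9\right) = \left(-10 - 50\right) \left(-9\right) = \left(-60\right) \left(-9\right) = 540$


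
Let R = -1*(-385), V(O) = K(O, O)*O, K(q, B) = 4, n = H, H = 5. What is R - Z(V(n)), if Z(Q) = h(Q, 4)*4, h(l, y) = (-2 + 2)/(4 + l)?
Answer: 385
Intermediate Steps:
n = 5
h(l, y) = 0 (h(l, y) = 0/(4 + l) = 0)
V(O) = 4*O
Z(Q) = 0 (Z(Q) = 0*4 = 0)
R = 385
R - Z(V(n)) = 385 - 1*0 = 385 + 0 = 385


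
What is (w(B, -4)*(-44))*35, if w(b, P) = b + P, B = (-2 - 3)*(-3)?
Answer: -16940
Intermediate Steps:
B = 15 (B = -5*(-3) = 15)
w(b, P) = P + b
(w(B, -4)*(-44))*35 = ((-4 + 15)*(-44))*35 = (11*(-44))*35 = -484*35 = -16940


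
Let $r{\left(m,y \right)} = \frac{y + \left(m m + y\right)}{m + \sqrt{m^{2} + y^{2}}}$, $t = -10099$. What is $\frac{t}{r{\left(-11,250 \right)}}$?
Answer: $\frac{111089}{621} - \frac{10099 \sqrt{62621}}{621} \approx -3890.7$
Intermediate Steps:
$r{\left(m,y \right)} = \frac{m^{2} + 2 y}{m + \sqrt{m^{2} + y^{2}}}$ ($r{\left(m,y \right)} = \frac{y + \left(m^{2} + y\right)}{m + \sqrt{m^{2} + y^{2}}} = \frac{y + \left(y + m^{2}\right)}{m + \sqrt{m^{2} + y^{2}}} = \frac{m^{2} + 2 y}{m + \sqrt{m^{2} + y^{2}}}$)
$\frac{t}{r{\left(-11,250 \right)}} = - \frac{10099}{\frac{1}{-11 + \sqrt{\left(-11\right)^{2} + 250^{2}}} \left(\left(-11\right)^{2} + 2 \cdot 250\right)} = - \frac{10099}{\frac{1}{-11 + \sqrt{121 + 62500}} \left(121 + 500\right)} = - \frac{10099}{\frac{1}{-11 + \sqrt{62621}} \cdot 621} = - \frac{10099}{621 \frac{1}{-11 + \sqrt{62621}}} = - 10099 \left(- \frac{11}{621} + \frac{\sqrt{62621}}{621}\right) = \frac{111089}{621} - \frac{10099 \sqrt{62621}}{621}$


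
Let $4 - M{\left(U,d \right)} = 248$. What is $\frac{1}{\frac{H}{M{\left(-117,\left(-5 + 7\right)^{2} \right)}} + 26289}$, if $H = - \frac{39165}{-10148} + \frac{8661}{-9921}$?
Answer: $\frac{8188502384}{215267438951597} \approx 3.8039 \cdot 10^{-5}$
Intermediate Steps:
$M{\left(U,d \right)} = -244$ ($M{\left(U,d \right)} = 4 - 248 = -244$)
$H = \frac{100221379}{33559436}$ ($H = \left(-39165\right) \left(- \frac{1}{10148}\right) + 8661 \left(- \frac{1}{9921}\right) = \frac{39165}{10148} - \frac{2887}{3307} = \frac{100221379}{33559436} \approx 2.9864$)
$\frac{1}{\frac{H}{M{\left(-117,\left(-5 + 7\right)^{2} \right)}} + 26289} = \frac{1}{\frac{100221379}{33559436 \left(-244\right)} + 26289} = \frac{1}{\frac{100221379}{33559436} \left(- \frac{1}{244}\right) + 26289} = \frac{1}{- \frac{100221379}{8188502384} + 26289} = \frac{1}{\frac{215267438951597}{8188502384}} = \frac{8188502384}{215267438951597}$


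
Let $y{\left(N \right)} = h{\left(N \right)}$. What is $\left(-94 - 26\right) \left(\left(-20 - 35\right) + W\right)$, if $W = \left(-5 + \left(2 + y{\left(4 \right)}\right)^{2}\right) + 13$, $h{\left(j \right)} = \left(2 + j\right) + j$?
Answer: $-11640$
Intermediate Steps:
$h{\left(j \right)} = 2 + 2 j$
$y{\left(N \right)} = 2 + 2 N$
$W = 152$ ($W = \left(-5 + \left(2 + \left(2 + 2 \cdot 4\right)\right)^{2}\right) + 13 = \left(-5 + \left(2 + \left(2 + 8\right)\right)^{2}\right) + 13 = \left(-5 + \left(2 + 10\right)^{2}\right) + 13 = \left(-5 + 12^{2}\right) + 13 = \left(-5 + 144\right) + 13 = 139 + 13 = 152$)
$\left(-94 - 26\right) \left(\left(-20 - 35\right) + W\right) = \left(-94 - 26\right) \left(\left(-20 - 35\right) + 152\right) = - 120 \left(-55 + 152\right) = \left(-120\right) 97 = -11640$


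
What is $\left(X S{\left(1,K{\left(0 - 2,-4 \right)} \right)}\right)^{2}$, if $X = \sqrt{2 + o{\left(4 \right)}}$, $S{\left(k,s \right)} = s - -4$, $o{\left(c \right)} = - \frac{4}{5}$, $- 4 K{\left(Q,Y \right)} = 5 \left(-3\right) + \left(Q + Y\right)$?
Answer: $\frac{4107}{40} \approx 102.68$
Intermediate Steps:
$K{\left(Q,Y \right)} = \frac{15}{4} - \frac{Q}{4} - \frac{Y}{4}$ ($K{\left(Q,Y \right)} = - \frac{5 \left(-3\right) + \left(Q + Y\right)}{4} = - \frac{-15 + \left(Q + Y\right)}{4} = - \frac{-15 + Q + Y}{4} = \frac{15}{4} - \frac{Q}{4} - \frac{Y}{4}$)
$o{\left(c \right)} = - \frac{4}{5}$ ($o{\left(c \right)} = \left(-4\right) \frac{1}{5} = - \frac{4}{5}$)
$S{\left(k,s \right)} = 4 + s$ ($S{\left(k,s \right)} = s + 4 = 4 + s$)
$X = \frac{\sqrt{30}}{5}$ ($X = \sqrt{2 - \frac{4}{5}} = \sqrt{\frac{6}{5}} = \frac{\sqrt{30}}{5} \approx 1.0954$)
$\left(X S{\left(1,K{\left(0 - 2,-4 \right)} \right)}\right)^{2} = \left(\frac{\sqrt{30}}{5} \left(4 - \left(- \frac{19}{4} + \frac{0 - 2}{4}\right)\right)\right)^{2} = \left(\frac{\sqrt{30}}{5} \left(4 + \left(\frac{15}{4} - \frac{0 - 2}{4} + 1\right)\right)\right)^{2} = \left(\frac{\sqrt{30}}{5} \left(4 + \left(\frac{15}{4} - - \frac{1}{2} + 1\right)\right)\right)^{2} = \left(\frac{\sqrt{30}}{5} \left(4 + \left(\frac{15}{4} + \frac{1}{2} + 1\right)\right)\right)^{2} = \left(\frac{\sqrt{30}}{5} \left(4 + \frac{21}{4}\right)\right)^{2} = \left(\frac{\sqrt{30}}{5} \cdot \frac{37}{4}\right)^{2} = \left(\frac{37 \sqrt{30}}{20}\right)^{2} = \frac{4107}{40}$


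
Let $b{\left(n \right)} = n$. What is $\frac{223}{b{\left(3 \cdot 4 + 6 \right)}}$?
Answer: $\frac{223}{18} \approx 12.389$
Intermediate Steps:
$\frac{223}{b{\left(3 \cdot 4 + 6 \right)}} = \frac{223}{3 \cdot 4 + 6} = \frac{223}{12 + 6} = \frac{223}{18}$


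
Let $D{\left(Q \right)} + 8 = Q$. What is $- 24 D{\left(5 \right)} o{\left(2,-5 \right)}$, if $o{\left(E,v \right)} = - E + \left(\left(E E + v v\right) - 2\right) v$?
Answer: $-9864$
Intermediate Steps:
$D{\left(Q \right)} = -8 + Q$
$o{\left(E,v \right)} = - E + v \left(-2 + E^{2} + v^{2}\right)$ ($o{\left(E,v \right)} = - E + \left(\left(E^{2} + v^{2}\right) - 2\right) v = - E + \left(-2 + E^{2} + v^{2}\right) v = - E + v \left(-2 + E^{2} + v^{2}\right)$)
$- 24 D{\left(5 \right)} o{\left(2,-5 \right)} = - 24 \left(-8 + 5\right) \left(\left(-5\right)^{3} - 2 - -10 - 5 \cdot 2^{2}\right) = \left(-24\right) \left(-3\right) \left(-125 - 2 + 10 - 20\right) = 72 \left(-125 - 2 + 10 - 20\right) = 72 \left(-137\right) = -9864$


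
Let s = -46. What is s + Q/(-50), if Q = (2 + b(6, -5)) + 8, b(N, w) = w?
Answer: -461/10 ≈ -46.100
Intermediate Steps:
Q = 5 (Q = (2 - 5) + 8 = -3 + 8 = 5)
s + Q/(-50) = -46 + 5/(-50) = -46 - 1/50*5 = -46 - ⅒ = -461/10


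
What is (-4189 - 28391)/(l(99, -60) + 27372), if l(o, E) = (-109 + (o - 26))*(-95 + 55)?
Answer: -2715/2401 ≈ -1.1308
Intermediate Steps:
l(o, E) = 5400 - 40*o (l(o, E) = (-109 + (-26 + o))*(-40) = (-135 + o)*(-40) = 5400 - 40*o)
(-4189 - 28391)/(l(99, -60) + 27372) = (-4189 - 28391)/((5400 - 40*99) + 27372) = -32580/((5400 - 3960) + 27372) = -32580/(1440 + 27372) = -32580/28812 = -32580*1/28812 = -2715/2401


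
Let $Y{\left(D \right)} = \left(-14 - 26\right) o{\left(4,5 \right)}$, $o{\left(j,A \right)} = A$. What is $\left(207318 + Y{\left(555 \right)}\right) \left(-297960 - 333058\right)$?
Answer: $-130695186124$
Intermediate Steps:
$Y{\left(D \right)} = -200$ ($Y{\left(D \right)} = \left(-14 - 26\right) 5 = \left(-40\right) 5 = -200$)
$\left(207318 + Y{\left(555 \right)}\right) \left(-297960 - 333058\right) = \left(207318 - 200\right) \left(-297960 - 333058\right) = 207118 \left(-631018\right) = -130695186124$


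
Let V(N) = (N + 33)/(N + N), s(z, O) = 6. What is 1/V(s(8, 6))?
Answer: 4/13 ≈ 0.30769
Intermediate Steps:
V(N) = (33 + N)/(2*N) (V(N) = (33 + N)/((2*N)) = (33 + N)*(1/(2*N)) = (33 + N)/(2*N))
1/V(s(8, 6)) = 1/((½)*(33 + 6)/6) = 1/((½)*(⅙)*39) = 1/(13/4) = 4/13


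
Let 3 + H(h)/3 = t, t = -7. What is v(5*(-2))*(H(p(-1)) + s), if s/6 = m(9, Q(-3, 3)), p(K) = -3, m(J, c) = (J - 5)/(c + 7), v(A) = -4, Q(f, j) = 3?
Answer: 552/5 ≈ 110.40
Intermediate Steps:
m(J, c) = (-5 + J)/(7 + c)
H(h) = -30 (H(h) = -9 + 3*(-7) = -9 - 21 = -30)
s = 12/5 (s = 6*((-5 + 9)/(7 + 3)) = 6*(4/10) = 6*((⅒)*4) = 6*(⅖) = 12/5 ≈ 2.4000)
v(5*(-2))*(H(p(-1)) + s) = -4*(-30 + 12/5) = -4*(-138/5) = 552/5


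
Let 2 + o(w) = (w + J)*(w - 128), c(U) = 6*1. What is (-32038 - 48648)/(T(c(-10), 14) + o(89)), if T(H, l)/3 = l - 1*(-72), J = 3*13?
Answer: 40343/2368 ≈ 17.037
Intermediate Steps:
c(U) = 6
J = 39
T(H, l) = 216 + 3*l (T(H, l) = 3*(l - 1*(-72)) = 3*(l + 72) = 3*(72 + l) = 216 + 3*l)
o(w) = -2 + (-128 + w)*(39 + w) (o(w) = -2 + (w + 39)*(w - 128) = -2 + (39 + w)*(-128 + w) = -2 + (-128 + w)*(39 + w))
(-32038 - 48648)/(T(c(-10), 14) + o(89)) = (-32038 - 48648)/((216 + 3*14) + (-4994 + 89² - 89*89)) = -80686/((216 + 42) + (-4994 + 7921 - 7921)) = -80686/(258 - 4994) = -80686/(-4736) = -80686*(-1/4736) = 40343/2368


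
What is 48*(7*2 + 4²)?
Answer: 1440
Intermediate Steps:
48*(7*2 + 4²) = 48*(14 + 16) = 48*30 = 1440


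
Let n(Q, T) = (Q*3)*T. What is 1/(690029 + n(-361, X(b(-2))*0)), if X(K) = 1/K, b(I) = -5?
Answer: 1/690029 ≈ 1.4492e-6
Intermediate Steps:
n(Q, T) = 3*Q*T (n(Q, T) = (3*Q)*T = 3*Q*T)
1/(690029 + n(-361, X(b(-2))*0)) = 1/(690029 + 3*(-361)*(0/(-5))) = 1/(690029 + 3*(-361)*(-1/5*0)) = 1/(690029 + 3*(-361)*0) = 1/(690029 + 0) = 1/690029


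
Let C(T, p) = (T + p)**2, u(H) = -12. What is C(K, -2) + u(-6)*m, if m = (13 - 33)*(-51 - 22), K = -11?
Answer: -17351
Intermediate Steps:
m = 1460 (m = -20*(-73) = 1460)
C(K, -2) + u(-6)*m = (-11 - 2)**2 - 12*1460 = (-13)**2 - 17520 = 169 - 17520 = -17351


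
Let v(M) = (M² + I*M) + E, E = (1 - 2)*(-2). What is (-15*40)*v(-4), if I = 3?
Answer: -3600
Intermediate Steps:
E = 2 (E = -1*(-2) = 2)
v(M) = 2 + M² + 3*M (v(M) = (M² + 3*M) + 2 = 2 + M² + 3*M)
(-15*40)*v(-4) = (-15*40)*(2 + (-4)² + 3*(-4)) = -600*(2 + 16 - 12) = -600*6 = -3600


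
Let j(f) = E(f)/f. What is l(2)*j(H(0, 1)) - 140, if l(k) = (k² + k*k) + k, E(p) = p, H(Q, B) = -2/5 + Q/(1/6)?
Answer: -130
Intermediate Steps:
H(Q, B) = -⅖ + 6*Q (H(Q, B) = -2*⅕ + Q/(⅙) = -⅖ + Q*6 = -⅖ + 6*Q)
j(f) = 1 (j(f) = f/f = 1)
l(k) = k + 2*k² (l(k) = (k² + k²) + k = 2*k² + k = k + 2*k²)
l(2)*j(H(0, 1)) - 140 = (2*(1 + 2*2))*1 - 140 = (2*(1 + 4))*1 - 140 = (2*5)*1 - 140 = 10*1 - 140 = 10 - 140 = -130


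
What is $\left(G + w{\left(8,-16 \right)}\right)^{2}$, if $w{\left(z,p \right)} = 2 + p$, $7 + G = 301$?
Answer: $78400$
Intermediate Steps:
$G = 294$ ($G = -7 + 301 = 294$)
$\left(G + w{\left(8,-16 \right)}\right)^{2} = \left(294 + \left(2 - 16\right)\right)^{2} = \left(294 - 14\right)^{2} = 280^{2} = 78400$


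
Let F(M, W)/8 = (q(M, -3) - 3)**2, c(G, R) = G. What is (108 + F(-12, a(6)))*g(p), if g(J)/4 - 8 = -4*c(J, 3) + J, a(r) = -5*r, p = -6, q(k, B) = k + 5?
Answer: 94432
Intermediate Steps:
q(k, B) = 5 + k
F(M, W) = 8*(2 + M)**2 (F(M, W) = 8*((5 + M) - 3)**2 = 8*(2 + M)**2)
g(J) = 32 - 12*J (g(J) = 32 + 4*(-4*J + J) = 32 + 4*(-3*J) = 32 - 12*J)
(108 + F(-12, a(6)))*g(p) = (108 + 8*(2 - 12)**2)*(32 - 12*(-6)) = (108 + 8*(-10)**2)*(32 + 72) = (108 + 8*100)*104 = (108 + 800)*104 = 908*104 = 94432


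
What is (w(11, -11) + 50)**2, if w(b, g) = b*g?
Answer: 5041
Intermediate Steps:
(w(11, -11) + 50)**2 = (11*(-11) + 50)**2 = (-121 + 50)**2 = (-71)**2 = 5041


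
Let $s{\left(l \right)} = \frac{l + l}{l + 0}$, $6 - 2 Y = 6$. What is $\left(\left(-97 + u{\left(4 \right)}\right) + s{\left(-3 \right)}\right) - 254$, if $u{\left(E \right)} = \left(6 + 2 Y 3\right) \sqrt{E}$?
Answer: $-337$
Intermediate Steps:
$Y = 0$ ($Y = 3 - 3 = 0$)
$s{\left(l \right)} = 2$ ($s{\left(l \right)} = \frac{2 l}{l} = 2$)
$u{\left(E \right)} = 6 \sqrt{E}$ ($u{\left(E \right)} = \left(6 + 2 \cdot 0 \cdot 3\right) \sqrt{E} = \left(6 + 2 \cdot 0\right) \sqrt{E} = \left(6 + 0\right) \sqrt{E} = 6 \sqrt{E}$)
$\left(\left(-97 + u{\left(4 \right)}\right) + s{\left(-3 \right)}\right) - 254 = \left(\left(-97 + 6 \sqrt{4}\right) + 2\right) - 254 = \left(\left(-97 + 6 \cdot 2\right) + 2\right) - 254 = \left(\left(-97 + 12\right) + 2\right) - 254 = \left(-85 + 2\right) - 254 = -83 - 254 = -337$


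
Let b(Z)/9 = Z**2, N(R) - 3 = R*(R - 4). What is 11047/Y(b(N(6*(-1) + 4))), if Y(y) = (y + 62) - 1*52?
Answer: 11047/2035 ≈ 5.4285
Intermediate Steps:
N(R) = 3 + R*(-4 + R) (N(R) = 3 + R*(R - 4) = 3 + R*(-4 + R))
b(Z) = 9*Z**2
Y(y) = 10 + y (Y(y) = (62 + y) - 52 = 10 + y)
11047/Y(b(N(6*(-1) + 4))) = 11047/(10 + 9*(3 + (6*(-1) + 4)**2 - 4*(6*(-1) + 4))**2) = 11047/(10 + 9*(3 + (-6 + 4)**2 - 4*(-6 + 4))**2) = 11047/(10 + 9*(3 + (-2)**2 - 4*(-2))**2) = 11047/(10 + 9*(3 + 4 + 8)**2) = 11047/(10 + 9*15**2) = 11047/(10 + 9*225) = 11047/(10 + 2025) = 11047/2035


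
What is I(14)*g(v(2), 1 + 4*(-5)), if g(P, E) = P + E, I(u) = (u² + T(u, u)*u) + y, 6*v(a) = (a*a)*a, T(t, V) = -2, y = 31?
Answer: -10547/3 ≈ -3515.7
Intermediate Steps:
v(a) = a³/6 (v(a) = ((a*a)*a)/6 = (a²*a)/6 = a³/6)
I(u) = 31 + u² - 2*u (I(u) = (u² - 2*u) + 31 = 31 + u² - 2*u)
g(P, E) = E + P
I(14)*g(v(2), 1 + 4*(-5)) = (31 + 14² - 2*14)*((1 + 4*(-5)) + (⅙)*2³) = (31 + 196 - 28)*((1 - 20) + (⅙)*8) = 199*(-19 + 4/3) = 199*(-53/3) = -10547/3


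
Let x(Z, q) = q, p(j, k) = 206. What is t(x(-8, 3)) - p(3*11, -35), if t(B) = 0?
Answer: -206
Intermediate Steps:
t(x(-8, 3)) - p(3*11, -35) = 0 - 1*206 = 0 - 206 = -206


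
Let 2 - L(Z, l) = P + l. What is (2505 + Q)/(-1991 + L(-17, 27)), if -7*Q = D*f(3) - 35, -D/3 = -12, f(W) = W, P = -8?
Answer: -8731/7028 ≈ -1.2423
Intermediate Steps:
D = 36 (D = -3*(-12) = 36)
L(Z, l) = 10 - l (L(Z, l) = 2 - (-8 + l) = 2 + (8 - l) = 10 - l)
Q = -73/7 (Q = -(36*3 - 35)/7 = -(108 - 35)/7 = -⅐*73 = -73/7 ≈ -10.429)
(2505 + Q)/(-1991 + L(-17, 27)) = (2505 - 73/7)/(-1991 + (10 - 1*27)) = 17462/(7*(-1991 + (10 - 27))) = 17462/(7*(-1991 - 17)) = (17462/7)/(-2008) = (17462/7)*(-1/2008) = -8731/7028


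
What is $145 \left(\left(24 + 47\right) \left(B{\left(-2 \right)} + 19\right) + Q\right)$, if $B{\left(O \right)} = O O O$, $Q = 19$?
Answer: $116000$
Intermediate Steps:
$B{\left(O \right)} = O^{3}$ ($B{\left(O \right)} = O^{2} O = O^{3}$)
$145 \left(\left(24 + 47\right) \left(B{\left(-2 \right)} + 19\right) + Q\right) = 145 \left(\left(24 + 47\right) \left(\left(-2\right)^{3} + 19\right) + 19\right) = 145 \left(71 \left(-8 + 19\right) + 19\right) = 145 \left(71 \cdot 11 + 19\right) = 145 \left(781 + 19\right) = 145 \cdot 800 = 116000$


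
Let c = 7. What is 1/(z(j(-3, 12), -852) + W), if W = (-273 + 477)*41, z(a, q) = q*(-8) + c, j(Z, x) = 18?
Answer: 1/15187 ≈ 6.5846e-5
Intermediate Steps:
z(a, q) = 7 - 8*q (z(a, q) = q*(-8) + 7 = -8*q + 7 = 7 - 8*q)
W = 8364 (W = 204*41 = 8364)
1/(z(j(-3, 12), -852) + W) = 1/((7 - 8*(-852)) + 8364) = 1/((7 + 6816) + 8364) = 1/(6823 + 8364) = 1/15187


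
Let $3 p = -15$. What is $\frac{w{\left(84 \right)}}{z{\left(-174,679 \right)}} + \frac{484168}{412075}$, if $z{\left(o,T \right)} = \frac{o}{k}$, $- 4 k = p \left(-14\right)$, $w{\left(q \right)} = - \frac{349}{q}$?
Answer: $\frac{1302814693}{1720825200} \approx 0.75709$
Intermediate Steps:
$p = -5$ ($p = \frac{1}{3} \left(-15\right) = -5$)
$k = - \frac{35}{2}$ ($k = - \frac{\left(-5\right) \left(-14\right)}{4} = \left(- \frac{1}{4}\right) 70 = - \frac{35}{2} \approx -17.5$)
$z{\left(o,T \right)} = - \frac{2 o}{35}$ ($z{\left(o,T \right)} = \frac{o}{- \frac{35}{2}} = o \left(- \frac{2}{35}\right) = - \frac{2 o}{35}$)
$\frac{w{\left(84 \right)}}{z{\left(-174,679 \right)}} + \frac{484168}{412075} = \frac{\left(-349\right) \frac{1}{84}}{\left(- \frac{2}{35}\right) \left(-174\right)} + \frac{484168}{412075} = \frac{\left(-349\right) \frac{1}{84}}{\frac{348}{35}} + 484168 \cdot \frac{1}{412075} = \left(- \frac{349}{84}\right) \frac{35}{348} + \frac{484168}{412075} = - \frac{1745}{4176} + \frac{484168}{412075} = \frac{1302814693}{1720825200}$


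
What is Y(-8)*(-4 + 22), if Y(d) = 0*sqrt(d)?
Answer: 0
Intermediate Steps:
Y(d) = 0
Y(-8)*(-4 + 22) = 0*(-4 + 22) = 0*18 = 0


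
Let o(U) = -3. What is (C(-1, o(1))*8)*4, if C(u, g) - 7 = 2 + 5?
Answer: 448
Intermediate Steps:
C(u, g) = 14 (C(u, g) = 7 + (2 + 5) = 7 + 7 = 14)
(C(-1, o(1))*8)*4 = (14*8)*4 = 112*4 = 448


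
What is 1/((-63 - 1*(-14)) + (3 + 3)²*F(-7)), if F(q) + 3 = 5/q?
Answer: -7/1279 ≈ -0.0054730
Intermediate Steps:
F(q) = -3 + 5/q
1/((-63 - 1*(-14)) + (3 + 3)²*F(-7)) = 1/((-63 - 1*(-14)) + (3 + 3)²*(-3 + 5/(-7))) = 1/((-63 + 14) + 6²*(-3 + 5*(-⅐))) = 1/(-49 + 36*(-3 - 5/7)) = 1/(-49 + 36*(-26/7)) = 1/(-49 - 936/7) = 1/(-1279/7) = -7/1279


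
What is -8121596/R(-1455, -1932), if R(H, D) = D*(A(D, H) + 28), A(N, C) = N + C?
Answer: -290057/231771 ≈ -1.2515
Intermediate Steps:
A(N, C) = C + N
R(H, D) = D*(28 + D + H) (R(H, D) = D*((H + D) + 28) = D*((D + H) + 28) = D*(28 + D + H))
-8121596/R(-1455, -1932) = -8121596*(-1/(1932*(28 - 1932 - 1455))) = -8121596/((-1932*(-3359))) = -8121596/6489588 = -8121596*1/6489588 = -290057/231771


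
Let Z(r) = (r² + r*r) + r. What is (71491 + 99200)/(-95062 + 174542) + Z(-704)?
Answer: 78727336131/79480 ≈ 9.9053e+5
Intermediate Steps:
Z(r) = r + 2*r² (Z(r) = (r² + r²) + r = 2*r² + r = r + 2*r²)
(71491 + 99200)/(-95062 + 174542) + Z(-704) = (71491 + 99200)/(-95062 + 174542) - 704*(1 + 2*(-704)) = 170691/79480 - 704*(1 - 1408) = 170691*(1/79480) - 704*(-1407) = 170691/79480 + 990528 = 78727336131/79480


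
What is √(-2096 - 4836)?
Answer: 2*I*√1733 ≈ 83.259*I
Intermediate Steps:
√(-2096 - 4836) = √(-6932) = 2*I*√1733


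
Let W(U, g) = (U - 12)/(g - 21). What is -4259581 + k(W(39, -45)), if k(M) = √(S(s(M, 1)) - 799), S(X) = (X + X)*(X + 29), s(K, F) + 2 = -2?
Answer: -4259581 + 3*I*√111 ≈ -4.2596e+6 + 31.607*I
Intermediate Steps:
s(K, F) = -4 (s(K, F) = -2 - 2 = -4)
W(U, g) = (-12 + U)/(-21 + g)
S(X) = 2*X*(29 + X) (S(X) = (2*X)*(29 + X) = 2*X*(29 + X))
k(M) = 3*I*√111 (k(M) = √(2*(-4)*(29 - 4) - 799) = √(2*(-4)*25 - 799) = √(-200 - 799) = √(-999) = 3*I*√111)
-4259581 + k(W(39, -45)) = -4259581 + 3*I*√111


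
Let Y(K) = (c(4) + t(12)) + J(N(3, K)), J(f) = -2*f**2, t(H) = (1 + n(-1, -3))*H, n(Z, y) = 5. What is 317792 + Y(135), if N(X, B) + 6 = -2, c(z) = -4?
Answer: 317732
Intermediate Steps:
N(X, B) = -8 (N(X, B) = -6 - 2 = -8)
t(H) = 6*H (t(H) = (1 + 5)*H = 6*H)
Y(K) = -60 (Y(K) = (-4 + 6*12) - 2*(-8)**2 = (-4 + 72) - 2*64 = 68 - 128 = -60)
317792 + Y(135) = 317792 - 60 = 317732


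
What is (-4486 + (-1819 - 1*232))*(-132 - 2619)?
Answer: 17983287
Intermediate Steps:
(-4486 + (-1819 - 1*232))*(-132 - 2619) = (-4486 + (-1819 - 232))*(-2751) = (-4486 - 2051)*(-2751) = -6537*(-2751) = 17983287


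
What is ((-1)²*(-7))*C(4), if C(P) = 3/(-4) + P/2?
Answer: -35/4 ≈ -8.7500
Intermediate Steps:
C(P) = -¾ + P/2 (C(P) = 3*(-¼) + P*(½) = -¾ + P/2)
((-1)²*(-7))*C(4) = ((-1)²*(-7))*(-¾ + (½)*4) = (1*(-7))*(-¾ + 2) = -7*5/4 = -35/4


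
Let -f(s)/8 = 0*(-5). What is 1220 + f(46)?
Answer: 1220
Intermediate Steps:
f(s) = 0 (f(s) = -0*(-5) = -8*0 = 0)
1220 + f(46) = 1220 + 0 = 1220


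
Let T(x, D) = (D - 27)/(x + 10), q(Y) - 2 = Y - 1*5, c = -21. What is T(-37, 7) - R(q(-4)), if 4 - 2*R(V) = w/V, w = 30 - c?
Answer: -1853/378 ≈ -4.9021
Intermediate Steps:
q(Y) = -3 + Y (q(Y) = 2 + (Y - 1*5) = 2 + (Y - 5) = 2 + (-5 + Y) = -3 + Y)
w = 51 (w = 30 - 1*(-21) = 30 + 21 = 51)
R(V) = 2 - 51/(2*V)
T(x, D) = (-27 + D)/(10 + x)
T(-37, 7) - R(q(-4)) = (-27 + 7)/(10 - 37) - (2 - 51/(2*(-3 - 4))) = -20/(-27) - (2 - 51/2/(-7)) = -1/27*(-20) - (2 - 51/2*(-1/7)) = 20/27 - (2 + 51/14) = 20/27 - 1*79/14 = 20/27 - 79/14 = -1853/378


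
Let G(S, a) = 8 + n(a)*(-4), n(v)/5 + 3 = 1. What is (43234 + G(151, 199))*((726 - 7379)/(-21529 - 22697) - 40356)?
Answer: -38624376434723/22113 ≈ -1.7467e+9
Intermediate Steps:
n(v) = -10 (n(v) = -15 + 5*1 = -15 + 5 = -10)
G(S, a) = 48 (G(S, a) = 8 - 10*(-4) = 8 + 40 = 48)
(43234 + G(151, 199))*((726 - 7379)/(-21529 - 22697) - 40356) = (43234 + 48)*((726 - 7379)/(-21529 - 22697) - 40356) = 43282*(-6653/(-44226) - 40356) = 43282*(-6653*(-1/44226) - 40356) = 43282*(6653/44226 - 40356) = 43282*(-1784777803/44226) = -38624376434723/22113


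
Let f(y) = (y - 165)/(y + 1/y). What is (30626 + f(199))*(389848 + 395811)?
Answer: 476446251650131/19801 ≈ 2.4062e+10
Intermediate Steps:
f(y) = (-165 + y)/(y + 1/y)
(30626 + f(199))*(389848 + 395811) = (30626 + 199*(-165 + 199)/(1 + 199²))*(389848 + 395811) = (30626 + 199*34/(1 + 39601))*785659 = (30626 + 199*34/39602)*785659 = (30626 + 199*(1/39602)*34)*785659 = (30626 + 3383/19801)*785659 = (606428809/19801)*785659 = 476446251650131/19801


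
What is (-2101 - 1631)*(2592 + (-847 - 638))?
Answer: -4131324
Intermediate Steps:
(-2101 - 1631)*(2592 + (-847 - 638)) = -3732*(2592 - 1485) = -3732*1107 = -4131324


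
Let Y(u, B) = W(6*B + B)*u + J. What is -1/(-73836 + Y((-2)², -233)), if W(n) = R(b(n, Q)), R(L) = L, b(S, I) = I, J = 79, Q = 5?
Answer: 1/73737 ≈ 1.3562e-5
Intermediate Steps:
W(n) = 5
Y(u, B) = 79 + 5*u (Y(u, B) = 5*u + 79 = 79 + 5*u)
-1/(-73836 + Y((-2)², -233)) = -1/(-73836 + (79 + 5*(-2)²)) = -1/(-73836 + (79 + 5*4)) = -1/(-73836 + (79 + 20)) = -1/(-73836 + 99) = -1/(-73737) = -1*(-1/73737) = 1/73737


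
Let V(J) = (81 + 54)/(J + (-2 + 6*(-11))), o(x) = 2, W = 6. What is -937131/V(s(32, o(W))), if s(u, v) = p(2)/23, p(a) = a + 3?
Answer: 486995743/1035 ≈ 4.7053e+5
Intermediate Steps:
p(a) = 3 + a
s(u, v) = 5/23 (s(u, v) = (3 + 2)/23 = 5*(1/23) = 5/23)
V(J) = 135/(-68 + J) (V(J) = 135/(J + (-2 - 66)) = 135/(J - 68) = 135/(-68 + J))
-937131/V(s(32, o(W))) = -937131/(135/(-68 + 5/23)) = -937131/(135/(-1559/23)) = -937131/(135*(-23/1559)) = -937131/(-3105/1559) = -937131*(-1559/3105) = 486995743/1035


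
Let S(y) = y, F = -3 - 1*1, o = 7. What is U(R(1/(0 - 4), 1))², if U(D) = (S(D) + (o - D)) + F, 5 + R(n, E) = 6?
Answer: 9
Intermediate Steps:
F = -4 (F = -3 - 1 = -4)
R(n, E) = 1 (R(n, E) = -5 + 6 = 1)
U(D) = 3 (U(D) = (D + (7 - D)) - 4 = 7 - 4 = 3)
U(R(1/(0 - 4), 1))² = 3² = 9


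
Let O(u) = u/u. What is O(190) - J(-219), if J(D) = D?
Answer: 220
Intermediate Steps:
O(u) = 1
O(190) - J(-219) = 1 - 1*(-219) = 1 + 219 = 220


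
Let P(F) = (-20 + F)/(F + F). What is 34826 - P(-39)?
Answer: 2716369/78 ≈ 34825.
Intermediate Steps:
P(F) = (-20 + F)/(2*F) (P(F) = (-20 + F)/((2*F)) = (-20 + F)*(1/(2*F)) = (-20 + F)/(2*F))
34826 - P(-39) = 34826 - (-20 - 39)/(2*(-39)) = 34826 - (-1)*(-59)/(2*39) = 34826 - 1*59/78 = 34826 - 59/78 = 2716369/78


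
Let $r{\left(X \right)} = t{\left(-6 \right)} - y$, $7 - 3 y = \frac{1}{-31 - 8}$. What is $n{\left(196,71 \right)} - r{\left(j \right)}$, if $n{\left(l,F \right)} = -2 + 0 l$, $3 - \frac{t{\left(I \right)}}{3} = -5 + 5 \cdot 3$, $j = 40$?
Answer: $\frac{2497}{117} \approx 21.342$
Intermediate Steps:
$t{\left(I \right)} = -21$ ($t{\left(I \right)} = 9 - 3 \left(-5 + 5 \cdot 3\right) = 9 - 3 \left(-5 + 15\right) = 9 - 30 = -21$)
$n{\left(l,F \right)} = -2$ ($n{\left(l,F \right)} = -2 + 0 = -2$)
$y = \frac{274}{117}$ ($y = \frac{7}{3} - \frac{1}{3 \left(-31 - 8\right)} = \frac{7}{3} - \frac{1}{3 \left(-39\right)} = \frac{7}{3} - - \frac{1}{117} = \frac{7}{3} + \frac{1}{117} = \frac{274}{117} \approx 2.3419$)
$r{\left(X \right)} = - \frac{2731}{117}$ ($r{\left(X \right)} = -21 - \frac{274}{117} = - \frac{2731}{117}$)
$n{\left(196,71 \right)} - r{\left(j \right)} = -2 - - \frac{2731}{117} = -2 + \frac{2731}{117} = \frac{2497}{117}$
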